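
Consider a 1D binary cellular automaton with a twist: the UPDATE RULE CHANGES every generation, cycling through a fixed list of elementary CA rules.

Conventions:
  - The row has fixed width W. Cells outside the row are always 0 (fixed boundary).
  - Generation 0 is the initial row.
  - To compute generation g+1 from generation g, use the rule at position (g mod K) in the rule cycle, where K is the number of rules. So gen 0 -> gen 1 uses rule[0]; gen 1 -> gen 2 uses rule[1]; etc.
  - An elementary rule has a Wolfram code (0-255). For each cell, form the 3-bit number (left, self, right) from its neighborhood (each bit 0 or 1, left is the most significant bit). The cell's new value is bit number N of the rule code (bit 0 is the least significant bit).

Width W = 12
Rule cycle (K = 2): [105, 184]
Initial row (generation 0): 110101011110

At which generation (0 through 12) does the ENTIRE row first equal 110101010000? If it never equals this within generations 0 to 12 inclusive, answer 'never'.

Answer: never

Derivation:
Gen 0: 110101011110
Gen 1 (rule 105): 111010110010
Gen 2 (rule 184): 110101101001
Gen 3 (rule 105): 111011110000
Gen 4 (rule 184): 110111101000
Gen 5 (rule 105): 111100110011
Gen 6 (rule 184): 111010101010
Gen 7 (rule 105): 101101010100
Gen 8 (rule 184): 011010101010
Gen 9 (rule 105): 011101010100
Gen 10 (rule 184): 011010101010
Gen 11 (rule 105): 011101010100
Gen 12 (rule 184): 011010101010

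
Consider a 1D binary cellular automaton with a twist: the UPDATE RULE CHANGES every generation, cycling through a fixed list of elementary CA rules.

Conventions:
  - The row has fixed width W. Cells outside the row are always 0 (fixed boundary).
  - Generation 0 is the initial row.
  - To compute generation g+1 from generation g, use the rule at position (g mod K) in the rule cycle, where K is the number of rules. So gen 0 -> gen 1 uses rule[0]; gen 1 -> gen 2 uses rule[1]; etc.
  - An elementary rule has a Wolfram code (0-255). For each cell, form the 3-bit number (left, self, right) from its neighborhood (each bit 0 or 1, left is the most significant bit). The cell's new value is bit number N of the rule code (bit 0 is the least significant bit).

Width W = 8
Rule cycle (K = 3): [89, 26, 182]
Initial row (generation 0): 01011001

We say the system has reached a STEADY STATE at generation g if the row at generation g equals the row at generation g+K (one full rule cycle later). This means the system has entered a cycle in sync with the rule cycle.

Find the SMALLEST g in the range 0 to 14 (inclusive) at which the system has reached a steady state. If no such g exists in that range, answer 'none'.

Gen 0: 01011001
Gen 1 (rule 89): 00011100
Gen 2 (rule 26): 00110010
Gen 3 (rule 182): 01001111
Gen 4 (rule 89): 00101001
Gen 5 (rule 26): 01000110
Gen 6 (rule 182): 11101001
Gen 7 (rule 89): 10100100
Gen 8 (rule 26): 00011010
Gen 9 (rule 182): 00100111
Gen 10 (rule 89): 10010101
Gen 11 (rule 26): 01100000
Gen 12 (rule 182): 10010000
Gen 13 (rule 89): 01001111
Gen 14 (rule 26): 10111000
Gen 15 (rule 182): 11010100
Gen 16 (rule 89): 11000011
Gen 17 (rule 26): 10100110

Answer: none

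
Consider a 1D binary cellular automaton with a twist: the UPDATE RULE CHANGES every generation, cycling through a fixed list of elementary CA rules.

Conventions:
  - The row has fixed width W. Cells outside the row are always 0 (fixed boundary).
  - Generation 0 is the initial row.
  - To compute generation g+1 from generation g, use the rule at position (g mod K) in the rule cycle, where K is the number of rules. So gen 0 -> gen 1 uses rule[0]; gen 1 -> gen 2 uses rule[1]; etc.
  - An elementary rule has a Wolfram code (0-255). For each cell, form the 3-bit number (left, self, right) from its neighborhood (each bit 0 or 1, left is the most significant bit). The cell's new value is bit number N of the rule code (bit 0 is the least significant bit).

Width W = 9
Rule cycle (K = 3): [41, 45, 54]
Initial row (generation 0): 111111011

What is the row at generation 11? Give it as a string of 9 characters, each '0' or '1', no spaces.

Gen 0: 111111011
Gen 1 (rule 41): 100000110
Gen 2 (rule 45): 101110100
Gen 3 (rule 54): 110001110
Gen 4 (rule 41): 100101000
Gen 5 (rule 45): 100111011
Gen 6 (rule 54): 111000100
Gen 7 (rule 41): 100010001
Gen 8 (rule 45): 101010101
Gen 9 (rule 54): 111111111
Gen 10 (rule 41): 100000000
Gen 11 (rule 45): 101111111

Answer: 101111111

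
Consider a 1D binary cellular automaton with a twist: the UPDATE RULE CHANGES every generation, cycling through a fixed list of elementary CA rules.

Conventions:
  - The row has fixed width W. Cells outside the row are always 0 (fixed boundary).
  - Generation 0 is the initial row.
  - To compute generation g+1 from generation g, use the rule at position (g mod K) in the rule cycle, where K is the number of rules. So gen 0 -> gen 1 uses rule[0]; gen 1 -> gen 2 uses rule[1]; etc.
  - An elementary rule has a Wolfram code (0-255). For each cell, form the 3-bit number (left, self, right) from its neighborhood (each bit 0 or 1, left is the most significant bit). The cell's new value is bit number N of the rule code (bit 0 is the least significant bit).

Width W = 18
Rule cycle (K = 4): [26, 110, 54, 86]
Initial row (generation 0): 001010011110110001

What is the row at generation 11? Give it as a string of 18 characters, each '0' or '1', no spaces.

Answer: 001001001001111001

Derivation:
Gen 0: 001010011110110001
Gen 1 (rule 26): 010001110000101010
Gen 2 (rule 110): 110011010001111110
Gen 3 (rule 54): 001100111010000001
Gen 4 (rule 86): 010111001011000011
Gen 5 (rule 26): 100100110010100110
Gen 6 (rule 110): 101101110111101110
Gen 7 (rule 54): 110010001000010001
Gen 8 (rule 86): 011111011100111011
Gen 9 (rule 26): 110000010011100010
Gen 10 (rule 110): 110000110110100110
Gen 11 (rule 54): 001001001001111001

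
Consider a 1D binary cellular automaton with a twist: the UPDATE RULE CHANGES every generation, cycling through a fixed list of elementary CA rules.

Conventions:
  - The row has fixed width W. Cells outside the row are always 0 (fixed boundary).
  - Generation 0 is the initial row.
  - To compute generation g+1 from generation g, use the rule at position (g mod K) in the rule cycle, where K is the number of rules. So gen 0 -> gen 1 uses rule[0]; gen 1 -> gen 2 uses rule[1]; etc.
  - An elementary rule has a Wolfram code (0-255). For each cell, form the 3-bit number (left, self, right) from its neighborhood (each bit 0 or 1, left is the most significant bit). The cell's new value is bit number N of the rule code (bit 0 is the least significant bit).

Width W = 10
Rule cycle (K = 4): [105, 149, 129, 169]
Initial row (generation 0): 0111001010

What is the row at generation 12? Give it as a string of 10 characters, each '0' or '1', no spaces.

Answer: 1111000000

Derivation:
Gen 0: 0111001010
Gen 1 (rule 105): 0101000100
Gen 2 (rule 149): 0101110111
Gen 3 (rule 129): 0000100010
Gen 4 (rule 169): 1110001000
Gen 5 (rule 105): 1010100011
Gen 6 (rule 149): 1010111000
Gen 7 (rule 129): 0000010011
Gen 8 (rule 169): 1111000010
Gen 9 (rule 105): 1001011000
Gen 10 (rule 149): 1101000111
Gen 11 (rule 129): 0000010010
Gen 12 (rule 169): 1111000000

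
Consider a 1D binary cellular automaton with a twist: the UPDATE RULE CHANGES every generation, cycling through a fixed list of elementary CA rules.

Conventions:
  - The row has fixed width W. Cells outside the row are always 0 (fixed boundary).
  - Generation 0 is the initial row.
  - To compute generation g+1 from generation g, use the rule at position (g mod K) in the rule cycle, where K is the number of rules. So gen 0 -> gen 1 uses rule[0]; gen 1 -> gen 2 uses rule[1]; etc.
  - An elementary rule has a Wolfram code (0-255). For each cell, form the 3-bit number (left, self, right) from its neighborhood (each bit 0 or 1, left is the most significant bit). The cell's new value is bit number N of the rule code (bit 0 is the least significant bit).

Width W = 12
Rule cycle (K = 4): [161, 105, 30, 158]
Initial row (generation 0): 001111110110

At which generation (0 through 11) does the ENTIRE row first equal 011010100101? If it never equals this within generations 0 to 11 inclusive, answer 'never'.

Answer: 11

Derivation:
Gen 0: 001111110110
Gen 1 (rule 161): 100111101000
Gen 2 (rule 105): 000100110011
Gen 3 (rule 30): 001111101110
Gen 4 (rule 158): 011111001101
Gen 5 (rule 161): 001110000010
Gen 6 (rule 105): 101010111000
Gen 7 (rule 30): 101010100100
Gen 8 (rule 158): 101010111110
Gen 9 (rule 161): 010101011100
Gen 10 (rule 105): 001010110101
Gen 11 (rule 30): 011010100101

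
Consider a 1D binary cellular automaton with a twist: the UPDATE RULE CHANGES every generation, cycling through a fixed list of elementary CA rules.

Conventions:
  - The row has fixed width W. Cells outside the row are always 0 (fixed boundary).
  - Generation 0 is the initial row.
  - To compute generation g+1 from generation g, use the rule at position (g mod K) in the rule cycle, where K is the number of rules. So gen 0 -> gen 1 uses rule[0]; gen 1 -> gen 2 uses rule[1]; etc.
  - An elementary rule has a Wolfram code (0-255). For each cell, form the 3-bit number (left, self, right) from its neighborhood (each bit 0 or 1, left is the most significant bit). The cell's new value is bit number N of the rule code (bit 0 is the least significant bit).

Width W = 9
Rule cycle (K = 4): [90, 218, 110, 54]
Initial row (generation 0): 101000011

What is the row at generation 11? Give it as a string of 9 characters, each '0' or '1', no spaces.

Answer: 000110100

Derivation:
Gen 0: 101000011
Gen 1 (rule 90): 000100111
Gen 2 (rule 218): 001011111
Gen 3 (rule 110): 011110001
Gen 4 (rule 54): 100001011
Gen 5 (rule 90): 010010011
Gen 6 (rule 218): 101101111
Gen 7 (rule 110): 111111001
Gen 8 (rule 54): 000000111
Gen 9 (rule 90): 000001101
Gen 10 (rule 218): 000011100
Gen 11 (rule 110): 000110100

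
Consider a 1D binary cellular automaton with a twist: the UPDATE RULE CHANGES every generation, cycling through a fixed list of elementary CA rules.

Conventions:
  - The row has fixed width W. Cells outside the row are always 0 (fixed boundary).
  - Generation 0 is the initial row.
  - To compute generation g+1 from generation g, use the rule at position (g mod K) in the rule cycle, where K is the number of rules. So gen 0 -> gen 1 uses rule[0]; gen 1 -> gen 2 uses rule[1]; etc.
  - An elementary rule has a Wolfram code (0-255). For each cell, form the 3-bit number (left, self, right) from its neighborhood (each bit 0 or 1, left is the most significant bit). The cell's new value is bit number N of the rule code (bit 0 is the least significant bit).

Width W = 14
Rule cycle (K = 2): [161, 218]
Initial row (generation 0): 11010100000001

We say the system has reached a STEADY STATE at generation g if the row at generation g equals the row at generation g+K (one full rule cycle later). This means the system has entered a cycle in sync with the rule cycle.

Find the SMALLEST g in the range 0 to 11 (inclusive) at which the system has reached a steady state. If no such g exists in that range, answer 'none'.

Gen 0: 11010100000001
Gen 1 (rule 161): 00101001111100
Gen 2 (rule 218): 01000111111110
Gen 3 (rule 161): 00010011111100
Gen 4 (rule 218): 00101111111110
Gen 5 (rule 161): 10010111111100
Gen 6 (rule 218): 01100111111110
Gen 7 (rule 161): 00000011111100
Gen 8 (rule 218): 00000111111110
Gen 9 (rule 161): 11110011111100
Gen 10 (rule 218): 11111111111110
Gen 11 (rule 161): 01111111111100
Gen 12 (rule 218): 11111111111110
Gen 13 (rule 161): 01111111111100

Answer: 10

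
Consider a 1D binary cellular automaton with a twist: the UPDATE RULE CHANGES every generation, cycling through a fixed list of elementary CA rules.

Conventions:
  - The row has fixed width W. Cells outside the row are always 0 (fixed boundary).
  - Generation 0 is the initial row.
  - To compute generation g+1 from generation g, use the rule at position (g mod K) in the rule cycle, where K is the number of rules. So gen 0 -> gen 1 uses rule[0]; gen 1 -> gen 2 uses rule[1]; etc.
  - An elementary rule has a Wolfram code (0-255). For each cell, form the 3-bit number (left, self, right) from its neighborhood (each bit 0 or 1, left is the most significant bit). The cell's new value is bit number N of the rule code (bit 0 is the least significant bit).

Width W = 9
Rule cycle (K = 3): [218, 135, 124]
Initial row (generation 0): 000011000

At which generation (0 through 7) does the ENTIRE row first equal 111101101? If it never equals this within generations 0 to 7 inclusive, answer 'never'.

Gen 0: 000011000
Gen 1 (rule 218): 000111100
Gen 2 (rule 135): 111011001
Gen 3 (rule 124): 101111101
Gen 4 (rule 218): 001111100
Gen 5 (rule 135): 110111001
Gen 6 (rule 124): 111101101
Gen 7 (rule 218): 111101100

Answer: 6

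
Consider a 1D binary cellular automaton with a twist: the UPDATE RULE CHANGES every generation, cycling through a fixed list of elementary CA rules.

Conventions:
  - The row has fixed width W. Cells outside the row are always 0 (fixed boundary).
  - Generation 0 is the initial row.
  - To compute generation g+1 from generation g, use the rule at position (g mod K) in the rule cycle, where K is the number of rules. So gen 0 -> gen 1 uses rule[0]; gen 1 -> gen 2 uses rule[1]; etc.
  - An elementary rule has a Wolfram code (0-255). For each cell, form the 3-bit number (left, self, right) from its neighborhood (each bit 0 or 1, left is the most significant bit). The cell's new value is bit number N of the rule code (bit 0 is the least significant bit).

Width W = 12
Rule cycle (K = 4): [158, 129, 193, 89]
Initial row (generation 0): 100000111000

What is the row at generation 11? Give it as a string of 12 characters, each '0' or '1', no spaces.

Answer: 111111000111

Derivation:
Gen 0: 100000111000
Gen 1 (rule 158): 110001110100
Gen 2 (rule 129): 000100100001
Gen 3 (rule 193): 110000001100
Gen 4 (rule 89): 111111101111
Gen 5 (rule 158): 111111001110
Gen 6 (rule 129): 011110000100
Gen 7 (rule 193): 001110110001
Gen 8 (rule 89): 101010111100
Gen 9 (rule 158): 101010111010
Gen 10 (rule 129): 000000010000
Gen 11 (rule 193): 111111000111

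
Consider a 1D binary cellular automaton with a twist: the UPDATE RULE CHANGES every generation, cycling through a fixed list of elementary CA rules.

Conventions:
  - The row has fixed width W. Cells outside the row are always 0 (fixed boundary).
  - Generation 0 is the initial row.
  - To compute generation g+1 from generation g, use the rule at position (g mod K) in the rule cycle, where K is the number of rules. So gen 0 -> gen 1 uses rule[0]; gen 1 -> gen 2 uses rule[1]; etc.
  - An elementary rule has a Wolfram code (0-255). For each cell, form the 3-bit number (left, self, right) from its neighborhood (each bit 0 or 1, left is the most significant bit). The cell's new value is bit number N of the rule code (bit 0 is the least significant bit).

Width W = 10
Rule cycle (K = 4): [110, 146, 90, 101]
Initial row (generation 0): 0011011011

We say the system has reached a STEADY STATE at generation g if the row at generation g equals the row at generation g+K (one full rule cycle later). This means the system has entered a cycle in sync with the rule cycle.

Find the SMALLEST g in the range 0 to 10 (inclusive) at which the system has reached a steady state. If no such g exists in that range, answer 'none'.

Answer: none

Derivation:
Gen 0: 0011011011
Gen 1 (rule 110): 0111111111
Gen 2 (rule 146): 1011111110
Gen 3 (rule 90): 0010000011
Gen 4 (rule 101): 1010111001
Gen 5 (rule 110): 1111101011
Gen 6 (rule 146): 0111000000
Gen 7 (rule 90): 1101100000
Gen 8 (rule 101): 0110101111
Gen 9 (rule 110): 1111111001
Gen 10 (rule 146): 0111110110
Gen 11 (rule 90): 1100010111
Gen 12 (rule 101): 0101011001
Gen 13 (rule 110): 1111111011
Gen 14 (rule 146): 0111110000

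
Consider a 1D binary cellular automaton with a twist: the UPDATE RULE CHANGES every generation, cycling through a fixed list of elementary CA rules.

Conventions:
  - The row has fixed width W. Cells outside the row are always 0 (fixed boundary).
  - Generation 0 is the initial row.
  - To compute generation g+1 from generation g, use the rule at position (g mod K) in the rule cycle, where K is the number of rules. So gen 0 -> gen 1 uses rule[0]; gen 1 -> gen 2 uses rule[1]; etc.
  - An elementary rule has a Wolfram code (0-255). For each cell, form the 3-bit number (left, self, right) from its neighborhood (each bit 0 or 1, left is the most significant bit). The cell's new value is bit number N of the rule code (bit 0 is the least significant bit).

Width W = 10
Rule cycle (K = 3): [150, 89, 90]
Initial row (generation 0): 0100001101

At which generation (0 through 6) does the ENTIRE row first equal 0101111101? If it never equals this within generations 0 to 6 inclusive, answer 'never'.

Gen 0: 0100001101
Gen 1 (rule 150): 1110010001
Gen 2 (rule 89): 1011001100
Gen 3 (rule 90): 0011111110
Gen 4 (rule 150): 0101111101
Gen 5 (rule 89): 0001000100
Gen 6 (rule 90): 0010101010

Answer: 4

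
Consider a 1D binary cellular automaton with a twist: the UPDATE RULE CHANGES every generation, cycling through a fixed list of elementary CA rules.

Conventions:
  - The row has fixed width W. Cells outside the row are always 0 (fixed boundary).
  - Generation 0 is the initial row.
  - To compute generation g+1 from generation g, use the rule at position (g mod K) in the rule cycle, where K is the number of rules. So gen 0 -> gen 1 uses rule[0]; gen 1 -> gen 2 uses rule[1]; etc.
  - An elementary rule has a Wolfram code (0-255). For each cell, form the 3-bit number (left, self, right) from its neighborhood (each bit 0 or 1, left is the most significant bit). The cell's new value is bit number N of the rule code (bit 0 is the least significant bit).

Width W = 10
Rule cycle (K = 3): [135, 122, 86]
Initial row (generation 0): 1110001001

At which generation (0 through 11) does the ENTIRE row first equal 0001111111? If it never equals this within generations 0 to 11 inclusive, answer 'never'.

Answer: 10

Derivation:
Gen 0: 1110001001
Gen 1 (rule 135): 0100111011
Gen 2 (rule 122): 1011101111
Gen 3 (rule 86): 1000100001
Gen 4 (rule 135): 1011101111
Gen 5 (rule 122): 0110111001
Gen 6 (rule 86): 1010001111
Gen 7 (rule 135): 1010110110
Gen 8 (rule 122): 0101111111
Gen 9 (rule 86): 1100000001
Gen 10 (rule 135): 0001111111
Gen 11 (rule 122): 0011000001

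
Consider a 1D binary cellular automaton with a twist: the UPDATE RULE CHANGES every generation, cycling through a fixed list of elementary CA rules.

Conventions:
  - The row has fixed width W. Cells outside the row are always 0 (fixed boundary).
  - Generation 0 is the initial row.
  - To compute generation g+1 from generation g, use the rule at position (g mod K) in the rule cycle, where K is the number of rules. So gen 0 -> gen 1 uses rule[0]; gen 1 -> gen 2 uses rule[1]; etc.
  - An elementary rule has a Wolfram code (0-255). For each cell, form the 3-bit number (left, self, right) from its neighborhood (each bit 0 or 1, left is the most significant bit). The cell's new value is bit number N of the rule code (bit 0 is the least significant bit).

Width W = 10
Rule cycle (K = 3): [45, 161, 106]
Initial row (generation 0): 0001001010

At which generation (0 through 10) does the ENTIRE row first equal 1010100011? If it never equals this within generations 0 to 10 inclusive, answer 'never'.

Gen 0: 0001001010
Gen 1 (rule 45): 1101001110
Gen 2 (rule 161): 0010000100
Gen 3 (rule 106): 0100001000
Gen 4 (rule 45): 0101101011
Gen 5 (rule 161): 0010010100
Gen 6 (rule 106): 0100101000
Gen 7 (rule 45): 0100111011
Gen 8 (rule 161): 0000010100
Gen 9 (rule 106): 0000101000
Gen 10 (rule 45): 1110111011

Answer: never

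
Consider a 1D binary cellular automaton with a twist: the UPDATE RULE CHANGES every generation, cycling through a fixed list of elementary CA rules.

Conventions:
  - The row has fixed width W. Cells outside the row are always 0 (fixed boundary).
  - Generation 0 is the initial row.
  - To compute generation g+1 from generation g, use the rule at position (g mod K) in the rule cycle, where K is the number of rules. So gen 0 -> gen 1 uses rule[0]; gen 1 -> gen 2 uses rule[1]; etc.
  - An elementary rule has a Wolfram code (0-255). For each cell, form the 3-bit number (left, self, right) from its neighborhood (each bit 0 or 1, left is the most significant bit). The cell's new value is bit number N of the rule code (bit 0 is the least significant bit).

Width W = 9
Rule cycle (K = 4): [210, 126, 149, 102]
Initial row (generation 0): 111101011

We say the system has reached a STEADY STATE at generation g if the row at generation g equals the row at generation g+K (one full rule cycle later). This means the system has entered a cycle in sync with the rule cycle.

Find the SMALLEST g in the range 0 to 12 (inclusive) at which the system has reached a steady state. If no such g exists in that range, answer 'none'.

Answer: 10

Derivation:
Gen 0: 111101011
Gen 1 (rule 210): 011100001
Gen 2 (rule 126): 110110011
Gen 3 (rule 149): 000001000
Gen 4 (rule 102): 000011000
Gen 5 (rule 210): 000101100
Gen 6 (rule 126): 001111110
Gen 7 (rule 149): 100111101
Gen 8 (rule 102): 101000111
Gen 9 (rule 210): 000101011
Gen 10 (rule 126): 001111111
Gen 11 (rule 149): 100111110
Gen 12 (rule 102): 101000010
Gen 13 (rule 210): 000100101
Gen 14 (rule 126): 001111111
Gen 15 (rule 149): 100111110
Gen 16 (rule 102): 101000010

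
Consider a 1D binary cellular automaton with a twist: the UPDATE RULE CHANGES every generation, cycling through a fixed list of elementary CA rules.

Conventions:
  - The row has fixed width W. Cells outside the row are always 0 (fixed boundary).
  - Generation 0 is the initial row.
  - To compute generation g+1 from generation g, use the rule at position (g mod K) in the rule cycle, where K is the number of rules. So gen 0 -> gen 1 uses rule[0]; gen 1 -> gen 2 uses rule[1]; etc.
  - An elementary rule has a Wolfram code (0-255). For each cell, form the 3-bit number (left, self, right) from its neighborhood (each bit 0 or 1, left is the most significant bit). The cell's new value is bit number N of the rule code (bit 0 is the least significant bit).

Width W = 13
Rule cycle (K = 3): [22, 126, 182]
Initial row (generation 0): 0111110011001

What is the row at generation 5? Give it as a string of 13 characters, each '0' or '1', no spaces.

Answer: 1111110000000

Derivation:
Gen 0: 0111110011001
Gen 1 (rule 22): 1000001100111
Gen 2 (rule 126): 1100011111101
Gen 3 (rule 182): 0010101111011
Gen 4 (rule 22): 0110100000000
Gen 5 (rule 126): 1111110000000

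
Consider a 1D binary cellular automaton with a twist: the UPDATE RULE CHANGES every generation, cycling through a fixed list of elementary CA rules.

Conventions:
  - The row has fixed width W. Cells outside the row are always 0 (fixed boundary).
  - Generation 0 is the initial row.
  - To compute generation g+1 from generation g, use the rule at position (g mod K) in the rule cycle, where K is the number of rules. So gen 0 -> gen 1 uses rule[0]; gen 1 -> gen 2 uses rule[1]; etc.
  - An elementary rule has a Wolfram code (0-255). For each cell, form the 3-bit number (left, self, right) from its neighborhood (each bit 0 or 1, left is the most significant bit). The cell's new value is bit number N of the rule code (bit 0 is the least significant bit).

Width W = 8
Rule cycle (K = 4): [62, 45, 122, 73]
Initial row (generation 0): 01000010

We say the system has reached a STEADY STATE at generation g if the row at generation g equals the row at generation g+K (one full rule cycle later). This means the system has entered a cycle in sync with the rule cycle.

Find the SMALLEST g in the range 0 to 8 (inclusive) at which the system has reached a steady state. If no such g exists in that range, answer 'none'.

Answer: none

Derivation:
Gen 0: 01000010
Gen 1 (rule 62): 11100111
Gen 2 (rule 45): 10000100
Gen 3 (rule 122): 01001010
Gen 4 (rule 73): 00000000
Gen 5 (rule 62): 00000000
Gen 6 (rule 45): 11111111
Gen 7 (rule 122): 10000001
Gen 8 (rule 73): 00111100
Gen 9 (rule 62): 01100010
Gen 10 (rule 45): 01001010
Gen 11 (rule 122): 10110101
Gen 12 (rule 73): 00110000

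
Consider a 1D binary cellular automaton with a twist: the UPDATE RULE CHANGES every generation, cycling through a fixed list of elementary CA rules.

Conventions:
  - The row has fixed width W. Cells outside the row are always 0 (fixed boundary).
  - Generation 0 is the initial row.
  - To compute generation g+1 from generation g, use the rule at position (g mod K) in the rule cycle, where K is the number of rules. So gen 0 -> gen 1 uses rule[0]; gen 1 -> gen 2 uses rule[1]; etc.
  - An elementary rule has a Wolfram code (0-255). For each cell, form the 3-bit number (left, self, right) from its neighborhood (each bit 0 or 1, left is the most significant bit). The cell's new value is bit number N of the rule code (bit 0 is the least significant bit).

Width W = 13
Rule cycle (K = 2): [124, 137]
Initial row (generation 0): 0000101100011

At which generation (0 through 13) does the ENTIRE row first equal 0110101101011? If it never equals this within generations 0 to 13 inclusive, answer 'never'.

Answer: never

Derivation:
Gen 0: 0000101100011
Gen 1 (rule 124): 0000111110011
Gen 2 (rule 137): 1110111100010
Gen 3 (rule 124): 1011100110011
Gen 4 (rule 137): 0011000100010
Gen 5 (rule 124): 0011100110011
Gen 6 (rule 137): 1011000100010
Gen 7 (rule 124): 1111100110011
Gen 8 (rule 137): 1111000100010
Gen 9 (rule 124): 1001100110011
Gen 10 (rule 137): 0001000100010
Gen 11 (rule 124): 0001100110011
Gen 12 (rule 137): 1101000100010
Gen 13 (rule 124): 1111100110011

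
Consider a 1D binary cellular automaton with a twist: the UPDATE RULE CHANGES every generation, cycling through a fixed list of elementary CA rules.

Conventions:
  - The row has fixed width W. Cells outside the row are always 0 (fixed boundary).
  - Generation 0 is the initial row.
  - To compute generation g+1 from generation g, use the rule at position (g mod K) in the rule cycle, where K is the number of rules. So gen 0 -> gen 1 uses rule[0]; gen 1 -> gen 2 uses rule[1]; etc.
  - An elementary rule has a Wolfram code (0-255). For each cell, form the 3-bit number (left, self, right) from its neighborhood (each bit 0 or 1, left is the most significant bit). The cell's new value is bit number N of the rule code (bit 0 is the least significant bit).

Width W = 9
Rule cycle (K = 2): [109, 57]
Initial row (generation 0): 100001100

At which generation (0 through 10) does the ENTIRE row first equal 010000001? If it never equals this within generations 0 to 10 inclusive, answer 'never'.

Answer: 4

Derivation:
Gen 0: 100001100
Gen 1 (rule 109): 101101101
Gen 2 (rule 57): 011011010
Gen 3 (rule 109): 011111110
Gen 4 (rule 57): 010000001
Gen 5 (rule 109): 010111101
Gen 6 (rule 57): 001100010
Gen 7 (rule 109): 101101010
Gen 8 (rule 57): 011010101
Gen 9 (rule 109): 011111111
Gen 10 (rule 57): 010000000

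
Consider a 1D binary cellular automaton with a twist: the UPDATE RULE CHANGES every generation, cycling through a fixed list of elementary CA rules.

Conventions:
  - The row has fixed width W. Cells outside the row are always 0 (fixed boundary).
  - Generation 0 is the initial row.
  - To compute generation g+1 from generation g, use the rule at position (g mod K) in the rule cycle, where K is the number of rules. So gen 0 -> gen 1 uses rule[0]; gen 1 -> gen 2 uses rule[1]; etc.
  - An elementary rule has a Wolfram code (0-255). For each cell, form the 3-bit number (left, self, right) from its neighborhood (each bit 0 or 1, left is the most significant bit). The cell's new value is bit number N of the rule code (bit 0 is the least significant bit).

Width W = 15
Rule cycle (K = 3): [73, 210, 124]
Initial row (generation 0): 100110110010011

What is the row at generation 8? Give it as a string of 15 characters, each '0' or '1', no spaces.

Gen 0: 100110110010011
Gen 1 (rule 73): 000110110000011
Gen 2 (rule 210): 001010011000101
Gen 3 (rule 124): 001111011100111
Gen 4 (rule 73): 101001010100101
Gen 5 (rule 210): 000110000011000
Gen 6 (rule 124): 000111000011100
Gen 7 (rule 73): 110101011010101
Gen 8 (rule 210): 010000001000000

Answer: 010000001000000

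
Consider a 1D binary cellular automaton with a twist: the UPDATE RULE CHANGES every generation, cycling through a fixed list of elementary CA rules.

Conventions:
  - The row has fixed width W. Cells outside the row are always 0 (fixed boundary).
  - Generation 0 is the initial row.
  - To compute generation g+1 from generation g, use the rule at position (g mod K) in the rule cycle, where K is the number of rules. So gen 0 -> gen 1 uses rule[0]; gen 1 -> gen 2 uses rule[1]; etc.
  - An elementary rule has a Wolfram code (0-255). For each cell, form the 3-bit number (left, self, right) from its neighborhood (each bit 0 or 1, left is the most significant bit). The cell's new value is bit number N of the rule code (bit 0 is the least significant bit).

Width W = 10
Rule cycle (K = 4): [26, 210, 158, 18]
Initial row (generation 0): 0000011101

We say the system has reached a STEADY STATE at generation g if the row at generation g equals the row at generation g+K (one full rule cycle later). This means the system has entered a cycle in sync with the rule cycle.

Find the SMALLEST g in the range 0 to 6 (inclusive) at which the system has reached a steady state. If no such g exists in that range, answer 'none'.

Gen 0: 0000011101
Gen 1 (rule 26): 0000110000
Gen 2 (rule 210): 0001011000
Gen 3 (rule 158): 0011010100
Gen 4 (rule 18): 0100000010
Gen 5 (rule 26): 1010000101
Gen 6 (rule 210): 0001001000
Gen 7 (rule 158): 0011111100
Gen 8 (rule 18): 0100000010
Gen 9 (rule 26): 1010000101
Gen 10 (rule 210): 0001001000

Answer: 4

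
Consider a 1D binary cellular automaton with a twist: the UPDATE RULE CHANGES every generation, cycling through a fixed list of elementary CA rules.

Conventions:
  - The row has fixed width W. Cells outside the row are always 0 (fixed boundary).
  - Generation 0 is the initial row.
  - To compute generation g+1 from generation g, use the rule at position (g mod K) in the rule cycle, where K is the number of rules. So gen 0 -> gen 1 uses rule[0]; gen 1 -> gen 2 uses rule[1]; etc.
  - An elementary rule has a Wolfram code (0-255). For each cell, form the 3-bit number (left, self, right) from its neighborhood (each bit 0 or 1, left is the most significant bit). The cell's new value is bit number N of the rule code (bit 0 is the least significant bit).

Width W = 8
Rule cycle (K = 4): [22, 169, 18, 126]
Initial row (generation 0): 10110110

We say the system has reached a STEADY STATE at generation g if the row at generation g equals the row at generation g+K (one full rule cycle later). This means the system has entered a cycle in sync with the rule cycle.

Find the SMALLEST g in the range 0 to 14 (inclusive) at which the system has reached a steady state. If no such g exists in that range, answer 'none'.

Answer: 13

Derivation:
Gen 0: 10110110
Gen 1 (rule 22): 10000001
Gen 2 (rule 169): 00111100
Gen 3 (rule 18): 01000010
Gen 4 (rule 126): 11100111
Gen 5 (rule 22): 00011000
Gen 6 (rule 169): 11010011
Gen 7 (rule 18): 00001100
Gen 8 (rule 126): 00011110
Gen 9 (rule 22): 00100001
Gen 10 (rule 169): 10001100
Gen 11 (rule 18): 01010010
Gen 12 (rule 126): 11111111
Gen 13 (rule 22): 00000000
Gen 14 (rule 169): 11111111
Gen 15 (rule 18): 00000000
Gen 16 (rule 126): 00000000
Gen 17 (rule 22): 00000000
Gen 18 (rule 169): 11111111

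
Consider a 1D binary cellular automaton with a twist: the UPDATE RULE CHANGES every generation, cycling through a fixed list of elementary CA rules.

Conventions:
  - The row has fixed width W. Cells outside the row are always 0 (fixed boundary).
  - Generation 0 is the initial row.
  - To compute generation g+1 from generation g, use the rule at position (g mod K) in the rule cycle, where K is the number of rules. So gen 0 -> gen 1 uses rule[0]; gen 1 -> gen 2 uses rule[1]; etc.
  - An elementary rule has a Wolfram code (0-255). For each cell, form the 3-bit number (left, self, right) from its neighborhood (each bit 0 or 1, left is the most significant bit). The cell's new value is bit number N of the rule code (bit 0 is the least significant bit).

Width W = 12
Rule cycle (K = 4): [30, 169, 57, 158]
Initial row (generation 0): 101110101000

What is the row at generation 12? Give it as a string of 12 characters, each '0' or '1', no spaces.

Gen 0: 101110101000
Gen 1 (rule 30): 101000101100
Gen 2 (rule 169): 010010011001
Gen 3 (rule 57): 001001010100
Gen 4 (rule 158): 011111010110
Gen 5 (rule 30): 110000010101
Gen 6 (rule 169): 100111001010
Gen 7 (rule 57): 010100100101
Gen 8 (rule 158): 110111111101
Gen 9 (rule 30): 100100000001
Gen 10 (rule 169): 000001111100
Gen 11 (rule 57): 111101000011
Gen 12 (rule 158): 111001100110

Answer: 111001100110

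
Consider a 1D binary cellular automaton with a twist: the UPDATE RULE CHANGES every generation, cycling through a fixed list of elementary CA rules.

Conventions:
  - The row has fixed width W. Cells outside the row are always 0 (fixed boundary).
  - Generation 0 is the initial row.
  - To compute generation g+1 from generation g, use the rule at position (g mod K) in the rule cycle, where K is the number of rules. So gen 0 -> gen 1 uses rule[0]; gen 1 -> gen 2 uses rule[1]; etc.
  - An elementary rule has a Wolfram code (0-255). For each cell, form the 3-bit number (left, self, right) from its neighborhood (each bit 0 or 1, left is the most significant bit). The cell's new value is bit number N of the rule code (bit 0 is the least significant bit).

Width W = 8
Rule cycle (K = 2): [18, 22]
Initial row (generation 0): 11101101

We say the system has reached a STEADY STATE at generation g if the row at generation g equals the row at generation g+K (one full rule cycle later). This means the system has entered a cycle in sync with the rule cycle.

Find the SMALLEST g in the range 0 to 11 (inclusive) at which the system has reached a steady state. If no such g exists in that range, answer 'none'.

Answer: 1

Derivation:
Gen 0: 11101101
Gen 1 (rule 18): 00000000
Gen 2 (rule 22): 00000000
Gen 3 (rule 18): 00000000
Gen 4 (rule 22): 00000000
Gen 5 (rule 18): 00000000
Gen 6 (rule 22): 00000000
Gen 7 (rule 18): 00000000
Gen 8 (rule 22): 00000000
Gen 9 (rule 18): 00000000
Gen 10 (rule 22): 00000000
Gen 11 (rule 18): 00000000
Gen 12 (rule 22): 00000000
Gen 13 (rule 18): 00000000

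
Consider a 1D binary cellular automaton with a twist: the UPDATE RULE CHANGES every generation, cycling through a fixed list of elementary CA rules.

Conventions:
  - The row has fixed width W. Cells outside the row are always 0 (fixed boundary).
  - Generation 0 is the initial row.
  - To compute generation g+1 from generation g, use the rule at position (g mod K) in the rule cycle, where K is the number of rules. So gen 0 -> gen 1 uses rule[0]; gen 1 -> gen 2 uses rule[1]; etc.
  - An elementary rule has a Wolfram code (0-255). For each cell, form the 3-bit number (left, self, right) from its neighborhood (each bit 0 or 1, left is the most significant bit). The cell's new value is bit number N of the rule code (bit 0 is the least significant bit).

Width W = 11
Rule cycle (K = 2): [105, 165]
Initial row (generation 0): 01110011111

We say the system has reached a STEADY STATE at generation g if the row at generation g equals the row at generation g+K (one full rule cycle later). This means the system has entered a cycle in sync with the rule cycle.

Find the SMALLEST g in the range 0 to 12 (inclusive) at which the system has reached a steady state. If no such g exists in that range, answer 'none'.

Gen 0: 01110011111
Gen 1 (rule 105): 01010010001
Gen 2 (rule 165): 01110010101
Gen 3 (rule 105): 01010001010
Gen 4 (rule 165): 01110101110
Gen 5 (rule 105): 01011011010
Gen 6 (rule 165): 01100100110
Gen 7 (rule 105): 01100000110
Gen 8 (rule 165): 00001110000
Gen 9 (rule 105): 11101010111
Gen 10 (rule 165): 01011111010
Gen 11 (rule 105): 00110001100
Gen 12 (rule 165): 10000100001
Gen 13 (rule 105): 00110001100
Gen 14 (rule 165): 10000100001

Answer: 11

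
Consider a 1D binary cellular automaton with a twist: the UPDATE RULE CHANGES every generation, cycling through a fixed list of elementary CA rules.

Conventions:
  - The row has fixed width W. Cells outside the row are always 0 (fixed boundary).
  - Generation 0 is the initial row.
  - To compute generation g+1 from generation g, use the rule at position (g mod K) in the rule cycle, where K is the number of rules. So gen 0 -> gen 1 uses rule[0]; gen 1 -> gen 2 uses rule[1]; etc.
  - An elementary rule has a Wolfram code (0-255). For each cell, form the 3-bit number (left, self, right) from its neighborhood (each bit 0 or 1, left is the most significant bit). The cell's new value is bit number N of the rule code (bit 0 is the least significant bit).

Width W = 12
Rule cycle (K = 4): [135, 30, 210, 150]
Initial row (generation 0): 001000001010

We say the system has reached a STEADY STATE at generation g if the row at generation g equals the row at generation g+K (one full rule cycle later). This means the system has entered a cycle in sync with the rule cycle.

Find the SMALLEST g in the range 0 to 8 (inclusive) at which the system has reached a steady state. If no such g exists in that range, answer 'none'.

Answer: none

Derivation:
Gen 0: 001000001010
Gen 1 (rule 135): 111011111010
Gen 2 (rule 30): 100010000011
Gen 3 (rule 210): 010101000101
Gen 4 (rule 150): 110101101101
Gen 5 (rule 135): 000100000001
Gen 6 (rule 30): 001110000011
Gen 7 (rule 210): 010111000101
Gen 8 (rule 150): 110010101101
Gen 9 (rule 135): 000110100001
Gen 10 (rule 30): 001100110011
Gen 11 (rule 210): 010111011101
Gen 12 (rule 150): 110010001001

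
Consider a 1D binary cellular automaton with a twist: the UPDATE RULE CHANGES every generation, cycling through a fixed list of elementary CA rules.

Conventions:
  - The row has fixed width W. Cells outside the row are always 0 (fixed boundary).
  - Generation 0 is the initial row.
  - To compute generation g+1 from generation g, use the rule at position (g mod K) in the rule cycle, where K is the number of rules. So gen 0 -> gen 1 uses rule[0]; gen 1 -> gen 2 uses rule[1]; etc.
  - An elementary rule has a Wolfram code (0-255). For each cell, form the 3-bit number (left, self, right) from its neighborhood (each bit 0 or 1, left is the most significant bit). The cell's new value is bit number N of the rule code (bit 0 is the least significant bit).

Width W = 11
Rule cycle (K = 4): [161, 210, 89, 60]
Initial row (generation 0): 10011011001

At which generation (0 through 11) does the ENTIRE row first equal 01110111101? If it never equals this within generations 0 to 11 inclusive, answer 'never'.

Gen 0: 10011011001
Gen 1 (rule 161): 00000100000
Gen 2 (rule 210): 00001010000
Gen 3 (rule 89): 11100001111
Gen 4 (rule 60): 10010001000
Gen 5 (rule 161): 00000100011
Gen 6 (rule 210): 00001010101
Gen 7 (rule 89): 11100000000
Gen 8 (rule 60): 10010000000
Gen 9 (rule 161): 00000111111
Gen 10 (rule 210): 00001011111
Gen 11 (rule 89): 11100010001

Answer: never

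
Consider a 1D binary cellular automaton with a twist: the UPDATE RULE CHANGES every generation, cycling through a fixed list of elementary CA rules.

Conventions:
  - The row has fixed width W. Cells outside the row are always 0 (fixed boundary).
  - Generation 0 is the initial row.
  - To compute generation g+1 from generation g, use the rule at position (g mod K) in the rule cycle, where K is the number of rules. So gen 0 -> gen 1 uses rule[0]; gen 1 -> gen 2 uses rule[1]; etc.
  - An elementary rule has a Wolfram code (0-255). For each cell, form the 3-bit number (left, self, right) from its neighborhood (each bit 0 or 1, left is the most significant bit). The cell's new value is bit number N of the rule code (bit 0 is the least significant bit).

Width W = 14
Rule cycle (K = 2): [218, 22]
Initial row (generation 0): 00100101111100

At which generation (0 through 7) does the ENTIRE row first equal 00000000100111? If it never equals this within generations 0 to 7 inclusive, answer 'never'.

Answer: 4

Derivation:
Gen 0: 00100101111100
Gen 1 (rule 218): 01011001111110
Gen 2 (rule 22): 11000110000001
Gen 3 (rule 218): 11101111000010
Gen 4 (rule 22): 00000000100111
Gen 5 (rule 218): 00000001011111
Gen 6 (rule 22): 00000011000000
Gen 7 (rule 218): 00000111100000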